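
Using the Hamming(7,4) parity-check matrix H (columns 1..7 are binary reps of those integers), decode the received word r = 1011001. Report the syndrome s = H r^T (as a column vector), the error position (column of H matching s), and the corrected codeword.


s = (0, 0, 1)^T, error position = 1, corrected codeword c = 0011001

Compute s = H r^T mod 2 one row at a time:
  s_1 = 1 + 0 + 0 + 1 = 2 ≡ 0 (mod 2).
  s_2 = 0 + 1 + 0 + 1 = 2 ≡ 0 (mod 2).
  s_3 = 1 + 1 + 0 + 1 = 3 ≡ 1 (mod 2).
s = (0, 0, 1)^T — this equals column 1 of H (binary 001), so error is at position 1.
Correct: flip bit 1 of r = 1011001 to get c = 0011001.


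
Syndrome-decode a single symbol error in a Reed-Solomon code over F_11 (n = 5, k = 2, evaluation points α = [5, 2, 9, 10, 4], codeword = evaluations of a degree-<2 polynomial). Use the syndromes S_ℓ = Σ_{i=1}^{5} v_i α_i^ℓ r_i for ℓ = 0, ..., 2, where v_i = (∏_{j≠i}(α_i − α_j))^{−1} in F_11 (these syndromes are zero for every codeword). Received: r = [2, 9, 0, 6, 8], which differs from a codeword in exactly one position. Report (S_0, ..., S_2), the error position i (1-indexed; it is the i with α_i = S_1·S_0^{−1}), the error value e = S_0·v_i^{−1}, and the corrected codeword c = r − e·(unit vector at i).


S = (5, 6, 5), error at position 4, error magnitude e = 1, c = [2, 9, 0, 5, 8].

Step 1: column multipliers v_i = (∏_{j≠i}(α_i − α_j))^{−1} mod 11.
  i = 1 (α = 5): (5−2)(5−9)(5−10)(5−4) = 3·(−4)·(−5)·1 = 60 ≡ 5, so v_1 = 5^{−1} = 9 (mod 11).
  i = 2 (α = 2): (2−5)(2−9)(2−10)(2−4) = (−3)·(−7)·(−8)·(−2) = 336 ≡ 6, so v_2 = 6^{−1} = 2 (mod 11).
  i = 3 (α = 9): (9−5)(9−2)(9−10)(9−4) = 4·7·(−1)·5 = −140 ≡ 3, so v_3 = 3^{−1} = 4 (mod 11).
  i = 4 (α = 10): (10−5)(10−2)(10−9)(10−4) = 5·8·1·6 = 240 ≡ 9, so v_4 = 9^{−1} = 5 (mod 11).
  i = 5 (α = 4): (4−5)(4−2)(4−9)(4−10) = (−1)·2·(−5)·(−6) = −60 ≡ 6, so v_5 = 6^{−1} = 2 (mod 11).
  v = [9, 2, 4, 5, 2].
Step 2: syndromes of r = [2, 9, 0, 6, 8] (all sums mod 11).
  S_0 = Σ v_i r_i = 9·2 + 2·9 + 4·0 + 5·6 + 2·8 = 82 ≡ 5.
  S_1 = Σ v_i α_i r_i = 9·5·2 + 2·2·9 + 4·9·0 + 5·10·6 + 2·4·8 = 490 ≡ 6.
  α_i^2 mod 11 = [3, 4, 4, 1, 5].
  S_2 = Σ v_i α_i^2 r_i = 9·3·2 + 2·4·9 + 4·4·0 + 5·1·6 + 2·5·8 = 236 ≡ 5.
  S = (5, 6, 5) ≠ 0, so r is not a codeword (an error is present).
Step 3: locate the error. For a single error e at position i, S_ℓ = v_i·e·α_i^ℓ, so α_err = S_1/S_0.
  S_0^{−1} = 5^{−1} = 9 (mod 11), so α_err = 6·9 = 54 ≡ 10 = α_4. Error position i = 4.
  Consistency check: S_2/S_1 = 5·2 = 10 ≡ 10 = α_err ✓ (single-error assumption holds).
Step 4: error magnitude e = S_0/v_4 = S_0·∏_{j≠4}(α_4 − α_j) = 5·9 = 45 ≡ 1 (mod 11).
Step 5: correct position 4: c_4 = r_4 − e = 6 − 1 ≡ 5 (mod 11). Hence c = [2, 9, 0, 5, 8].
  Check: interpolating c through the α_i gives m(x) = 10 + 5·x (degree < 2) with m(α_i) = c_i for every i, so c is indeed a codeword.


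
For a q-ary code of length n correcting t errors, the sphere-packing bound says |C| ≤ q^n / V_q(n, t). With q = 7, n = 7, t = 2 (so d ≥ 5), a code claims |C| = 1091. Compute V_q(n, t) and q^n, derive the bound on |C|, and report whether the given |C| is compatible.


V_q(n, t) = 799, q^n = 823543, Hamming bound = 1030, |C| = 1091 > bound (violated).

Step 1: Compute V_q(n, t) = Σ_{j=0}^2 C(n, j) (q−1)^j.
  j = 0: C(7,0)·(6)^0 = 1·1 = 1.
  j = 1: C(7,1)·(6)^1 = 7·6 = 42.
  j = 2: C(7,2)·(6)^2 = 21·36 = 756.
  V_q(n, t) = 1 + 42 + 756 = 799.
Step 2: q^n = 7^7 = 823543.
Step 3: Hamming bound ⌊q^n / V_q(n,t)⌋ = ⌊823543/799⌋ = 1030.
Step 4: Compare |C| = 1091 to 1030: violated.
The claimed |C| lies above the Hamming bound, so no 7-ary code of length 7 with d ≥ 5 can have 1091 codewords.


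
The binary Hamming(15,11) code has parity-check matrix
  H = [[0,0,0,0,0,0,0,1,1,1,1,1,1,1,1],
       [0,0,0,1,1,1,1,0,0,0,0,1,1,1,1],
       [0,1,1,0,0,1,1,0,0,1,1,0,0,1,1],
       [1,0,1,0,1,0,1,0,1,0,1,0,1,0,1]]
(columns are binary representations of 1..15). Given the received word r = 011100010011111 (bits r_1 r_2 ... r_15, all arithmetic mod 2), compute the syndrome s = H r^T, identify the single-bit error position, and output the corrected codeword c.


s = (0, 1, 1, 0)^T, error position = 6, corrected codeword c = 011101010011111

Compute s = H r^T mod 2 one row at a time:
  s_1 = 1 + 0 + 0 + 1 + 1 + 1 + 1 + 1 = 6 ≡ 0 (mod 2).
  s_2 = 1 + 0 + 0 + 0 + 1 + 1 + 1 + 1 = 5 ≡ 1 (mod 2).
  s_3 = 1 + 1 + 0 + 0 + 0 + 1 + 1 + 1 = 5 ≡ 1 (mod 2).
  s_4 = 0 + 1 + 0 + 0 + 0 + 1 + 1 + 1 = 4 ≡ 0 (mod 2).
s = (0, 1, 1, 0)^T — this equals column 6 of H (binary 0110), so error is at position 6.
Correct: flip bit 6 of r = 011100010011111 to get c = 011101010011111.


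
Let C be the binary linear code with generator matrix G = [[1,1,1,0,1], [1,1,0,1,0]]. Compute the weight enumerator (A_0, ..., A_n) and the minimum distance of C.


Weight distribution: A_0 = 1, A_3 = 2, A_4 = 1. Minimum distance d = 3.

Enumerate all 2^2 = 4 messages m ∈ F_2^2.
For each, compute codeword c = mG in F_2^5, then tally its weight.
  m = 00 → c = 00000, weight = 0.
  m = 10 → c = 11101, weight = 4.
  m = 01 → c = 11010, weight = 3.
  m = 11 → c = 00111, weight = 3.
Tally weights:
  weight 0: 1 codewords.
  weight 3: 2 codewords.
  weight 4: 1 codewords.
Minimum distance d = smallest w > 0 with A_w > 0 = 3.
Sanity: Σ A_w = 4 = 2^2 = 4 ✓.


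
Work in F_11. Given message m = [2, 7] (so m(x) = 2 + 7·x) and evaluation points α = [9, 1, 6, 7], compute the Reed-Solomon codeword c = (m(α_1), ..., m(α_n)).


c = [10, 9, 0, 7]

Message polynomial: m(x) = 2 + 7·x (mod 11).
For each evaluation point α_i, compute m(α_i) mod 11:
  α_1 = 9: Horner steps 7 → 10, so m(9) = 10.
  α_2 = 1: Horner steps 7 → 9, so m(1) = 9.
  α_3 = 6: Horner steps 7 → 0, so m(6) = 0.
  α_4 = 7: Horner steps 7 → 7, so m(7) = 7.
Codeword c = [10, 9, 0, 7] ∈ F_11^4.


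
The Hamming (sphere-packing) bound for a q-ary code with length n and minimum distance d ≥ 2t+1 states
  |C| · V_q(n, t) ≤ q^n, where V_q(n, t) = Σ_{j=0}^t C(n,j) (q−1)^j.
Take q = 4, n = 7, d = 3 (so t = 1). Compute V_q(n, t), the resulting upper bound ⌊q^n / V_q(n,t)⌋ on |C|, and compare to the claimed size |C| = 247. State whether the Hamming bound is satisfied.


V_q(n, t) = 22, q^n = 16384, Hamming bound = 744, |C| = 247 ≤ bound (satisfied).

Step 1: Compute V_q(n, t) = Σ_{j=0}^1 C(n, j) (q−1)^j.
  j = 0: C(7,0)·(3)^0 = 1·1 = 1.
  j = 1: C(7,1)·(3)^1 = 7·3 = 21.
  V_q(n, t) = 1 + 21 = 22.
Step 2: q^n = 4^7 = 16384.
Step 3: Hamming bound ⌊q^n / V_q(n,t)⌋ = ⌊16384/22⌋ = 744.
Step 4: Compare |C| = 247 to 744: satisfied.
The claimed |C| lies below the Hamming bound.


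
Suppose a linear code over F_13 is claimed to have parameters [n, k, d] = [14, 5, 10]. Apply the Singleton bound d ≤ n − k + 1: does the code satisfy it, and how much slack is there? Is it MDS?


Singleton RHS = n − k + 1 = 10, slack = 0, bound satisfied, MDS.

Singleton bound: d ≤ n − k + 1.
Here n = 14, k = 5, so n − k + 1 = 10.
Given d = 10, check d ≤ 10: YES.
Slack = (n − k + 1) − d = 0.
The code is MDS (slack = 0).
Description: the claimed parameters are [14, 5, 10]_13; such a code would be MDS (meets Singleton bound).


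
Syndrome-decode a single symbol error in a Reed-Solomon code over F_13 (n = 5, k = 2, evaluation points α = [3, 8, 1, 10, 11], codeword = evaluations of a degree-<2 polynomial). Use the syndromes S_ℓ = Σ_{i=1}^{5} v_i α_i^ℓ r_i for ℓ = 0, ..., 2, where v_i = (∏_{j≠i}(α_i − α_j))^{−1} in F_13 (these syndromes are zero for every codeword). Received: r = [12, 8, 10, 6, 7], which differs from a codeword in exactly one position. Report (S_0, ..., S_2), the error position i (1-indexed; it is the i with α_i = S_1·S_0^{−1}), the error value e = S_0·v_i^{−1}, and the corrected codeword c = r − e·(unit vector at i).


S = (2, 3, 11), error at position 2, error magnitude e = 4, c = [12, 4, 10, 6, 7].

Step 1: column multipliers v_i = (∏_{j≠i}(α_i − α_j))^{−1} mod 13.
  i = 1 (α = 3): (3−8)(3−1)(3−10)(3−11) = (−5)·2·(−7)·(−8) = −560 ≡ 12, so v_1 = 12^{−1} = 12 (mod 13).
  i = 2 (α = 8): (8−3)(8−1)(8−10)(8−11) = 5·7·(−2)·(−3) = 210 ≡ 2, so v_2 = 2^{−1} = 7 (mod 13).
  i = 3 (α = 1): (1−3)(1−8)(1−10)(1−11) = (−2)·(−7)·(−9)·(−10) = 1260 ≡ 12, so v_3 = 12^{−1} = 12 (mod 13).
  i = 4 (α = 10): (10−3)(10−8)(10−1)(10−11) = 7·2·9·(−1) = −126 ≡ 4, so v_4 = 4^{−1} = 10 (mod 13).
  i = 5 (α = 11): (11−3)(11−8)(11−1)(11−10) = 8·3·10·1 = 240 ≡ 6, so v_5 = 6^{−1} = 11 (mod 13).
  v = [12, 7, 12, 10, 11].
Step 2: syndromes of r = [12, 8, 10, 6, 7] (all sums mod 13).
  S_0 = Σ v_i r_i = 12·12 + 7·8 + 12·10 + 10·6 + 11·7 = 457 ≡ 2.
  S_1 = Σ v_i α_i r_i = 12·3·12 + 7·8·8 + 12·1·10 + 10·10·6 + 11·11·7 = 2447 ≡ 3.
  α_i^2 mod 13 = [9, 12, 1, 9, 4].
  S_2 = Σ v_i α_i^2 r_i = 12·9·12 + 7·12·8 + 12·1·10 + 10·9·6 + 11·4·7 = 2936 ≡ 11.
  S = (2, 3, 11) ≠ 0, so r is not a codeword (an error is present).
Step 3: locate the error. For a single error e at position i, S_ℓ = v_i·e·α_i^ℓ, so α_err = S_1/S_0.
  S_0^{−1} = 2^{−1} = 7 (mod 13), so α_err = 3·7 = 21 ≡ 8 = α_2. Error position i = 2.
  Consistency check: S_2/S_1 = 11·9 = 99 ≡ 8 = α_err ✓ (single-error assumption holds).
Step 4: error magnitude e = S_0/v_2 = S_0·∏_{j≠2}(α_2 − α_j) = 2·2 = 4 ≡ 4 (mod 13).
Step 5: correct position 2: c_2 = r_2 − e = 8 − 4 ≡ 4 (mod 13). Hence c = [12, 4, 10, 6, 7].
  Check: interpolating c through the α_i gives m(x) = 9 + 1·x (degree < 2) with m(α_i) = c_i for every i, so c is indeed a codeword.


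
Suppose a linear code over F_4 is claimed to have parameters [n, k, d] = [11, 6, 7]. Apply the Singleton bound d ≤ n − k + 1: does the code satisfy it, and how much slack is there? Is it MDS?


Singleton RHS = n − k + 1 = 6, slack = -1, bound violated (no such code; not MDS).

Singleton bound: d ≤ n − k + 1.
Here n = 11, k = 6, so n − k + 1 = 6.
Given d = 7, check d ≤ 6: NO.
Slack = (n − k + 1) − d = -1.
The slack is negative: d = 7 exceeds n − k + 1 = 6 by 1, so the Singleton bound is violated and no linear [11, 6, 7]_4 code can exist. In particular it is not MDS (MDS requires d = n − k + 1 exactly).
Description: the claimed parameters are [11, 6, 7]_4; such a code would be impossible (violates the Singleton bound).


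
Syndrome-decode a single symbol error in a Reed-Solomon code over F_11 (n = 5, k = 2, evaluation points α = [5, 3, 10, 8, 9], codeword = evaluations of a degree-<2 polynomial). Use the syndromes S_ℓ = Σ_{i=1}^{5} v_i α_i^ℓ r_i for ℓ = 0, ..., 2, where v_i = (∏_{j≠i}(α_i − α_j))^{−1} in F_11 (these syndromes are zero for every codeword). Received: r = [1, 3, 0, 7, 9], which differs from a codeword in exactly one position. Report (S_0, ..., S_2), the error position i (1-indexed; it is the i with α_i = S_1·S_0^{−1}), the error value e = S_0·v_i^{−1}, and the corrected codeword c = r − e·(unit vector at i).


S = (3, 9, 5), error at position 2, error magnitude e = 6, c = [1, 8, 0, 7, 9].

Step 1: column multipliers v_i = (∏_{j≠i}(α_i − α_j))^{−1} mod 11.
  i = 1 (α = 5): (5−3)(5−10)(5−8)(5−9) = 2·(−5)·(−3)·(−4) = −120 ≡ 1, so v_1 = 1^{−1} = 1 (mod 11).
  i = 2 (α = 3): (3−5)(3−10)(3−8)(3−9) = (−2)·(−7)·(−5)·(−6) = 420 ≡ 2, so v_2 = 2^{−1} = 6 (mod 11).
  i = 3 (α = 10): (10−5)(10−3)(10−8)(10−9) = 5·7·2·1 = 70 ≡ 4, so v_3 = 4^{−1} = 3 (mod 11).
  i = 4 (α = 8): (8−5)(8−3)(8−10)(8−9) = 3·5·(−2)·(−1) = 30 ≡ 8, so v_4 = 8^{−1} = 7 (mod 11).
  i = 5 (α = 9): (9−5)(9−3)(9−10)(9−8) = 4·6·(−1)·1 = −24 ≡ 9, so v_5 = 9^{−1} = 5 (mod 11).
  v = [1, 6, 3, 7, 5].
Step 2: syndromes of r = [1, 3, 0, 7, 9] (all sums mod 11).
  S_0 = Σ v_i r_i = 1·1 + 6·3 + 3·0 + 7·7 + 5·9 = 113 ≡ 3.
  S_1 = Σ v_i α_i r_i = 1·5·1 + 6·3·3 + 3·10·0 + 7·8·7 + 5·9·9 = 856 ≡ 9.
  α_i^2 mod 11 = [3, 9, 1, 9, 4].
  S_2 = Σ v_i α_i^2 r_i = 1·3·1 + 6·9·3 + 3·1·0 + 7·9·7 + 5·4·9 = 786 ≡ 5.
  S = (3, 9, 5) ≠ 0, so r is not a codeword (an error is present).
Step 3: locate the error. For a single error e at position i, S_ℓ = v_i·e·α_i^ℓ, so α_err = S_1/S_0.
  S_0^{−1} = 3^{−1} = 4 (mod 11), so α_err = 9·4 = 36 ≡ 3 = α_2. Error position i = 2.
  Consistency check: S_2/S_1 = 5·5 = 25 ≡ 3 = α_err ✓ (single-error assumption holds).
Step 4: error magnitude e = S_0/v_2 = S_0·∏_{j≠2}(α_2 − α_j) = 3·2 = 6 ≡ 6 (mod 11).
Step 5: correct position 2: c_2 = r_2 − e = 3 − 6 ≡ 8 (mod 11). Hence c = [1, 8, 0, 7, 9].
  Check: interpolating c through the α_i gives m(x) = 2 + 2·x (degree < 2) with m(α_i) = c_i for every i, so c is indeed a codeword.


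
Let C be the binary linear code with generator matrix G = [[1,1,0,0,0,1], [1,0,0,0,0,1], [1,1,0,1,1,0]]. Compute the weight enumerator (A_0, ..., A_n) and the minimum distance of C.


Weight distribution: A_0 = 1, A_1 = 1, A_2 = 1, A_3 = 3, A_4 = 2. Minimum distance d = 1.

Enumerate all 2^3 = 8 messages m ∈ F_2^3.
For each, compute codeword c = mG in F_2^6, then tally its weight.
  m = 000 → c = 000000, weight = 0.
  m = 100 → c = 110001, weight = 3.
  m = 010 → c = 100001, weight = 2.
  m = 110 → c = 010000, weight = 1.
  m = 001 → c = 110110, weight = 4.
  m = 101 → c = 000111, weight = 3.
  m = 011 → c = 010111, weight = 4.
  m = 111 → c = 100110, weight = 3.
Tally weights:
  weight 0: 1 codewords.
  weight 1: 1 codewords.
  weight 2: 1 codewords.
  weight 3: 3 codewords.
  weight 4: 2 codewords.
Minimum distance d = smallest w > 0 with A_w > 0 = 1.
Sanity: Σ A_w = 8 = 2^3 = 8 ✓.


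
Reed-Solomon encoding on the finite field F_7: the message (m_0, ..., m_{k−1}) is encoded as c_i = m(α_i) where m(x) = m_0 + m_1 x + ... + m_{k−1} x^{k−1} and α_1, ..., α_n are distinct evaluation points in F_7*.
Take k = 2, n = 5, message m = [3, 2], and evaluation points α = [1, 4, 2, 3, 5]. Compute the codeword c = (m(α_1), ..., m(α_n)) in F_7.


c = [5, 4, 0, 2, 6]

Message polynomial: m(x) = 3 + 2·x (mod 7).
For each evaluation point α_i, compute m(α_i) mod 7:
  α_1 = 1: Horner steps 2 → 5, so m(1) = 5.
  α_2 = 4: Horner steps 2 → 4, so m(4) = 4.
  α_3 = 2: Horner steps 2 → 0, so m(2) = 0.
  α_4 = 3: Horner steps 2 → 2, so m(3) = 2.
  α_5 = 5: Horner steps 2 → 6, so m(5) = 6.
Codeword c = [5, 4, 0, 2, 6] ∈ F_7^5.


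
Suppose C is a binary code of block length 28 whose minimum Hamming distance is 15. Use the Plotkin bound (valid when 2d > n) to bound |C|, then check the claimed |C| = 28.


Plotkin bound M ≤ 14; given |C| = 28 > bound (violated).

Check applicability: 2d = 30, n = 28.
2d − n = 2 > 0, so Plotkin applies.
Compute d/(2d−n) = 15/2 ≈ 7.5000.
⌊d/(2d−n)⌋ = 7.
Plotkin bound: M ≤ 2·7 = 14.
Given |C| = 28, check: VIOLATED.
This |C| is above the Plotkin bound, so no binary code with n = 28, d = 15 and 28 codewords exists.


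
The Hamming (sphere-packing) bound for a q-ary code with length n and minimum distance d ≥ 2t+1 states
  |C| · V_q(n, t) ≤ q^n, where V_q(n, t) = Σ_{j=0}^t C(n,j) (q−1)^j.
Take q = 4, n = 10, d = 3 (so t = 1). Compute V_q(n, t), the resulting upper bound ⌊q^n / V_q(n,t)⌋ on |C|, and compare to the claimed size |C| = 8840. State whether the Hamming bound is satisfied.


V_q(n, t) = 31, q^n = 1048576, Hamming bound = 33825, |C| = 8840 ≤ bound (satisfied).

Step 1: Compute V_q(n, t) = Σ_{j=0}^1 C(n, j) (q−1)^j.
  j = 0: C(10,0)·(3)^0 = 1·1 = 1.
  j = 1: C(10,1)·(3)^1 = 10·3 = 30.
  V_q(n, t) = 1 + 30 = 31.
Step 2: q^n = 4^10 = 1048576.
Step 3: Hamming bound ⌊q^n / V_q(n,t)⌋ = ⌊1048576/31⌋ = 33825.
Step 4: Compare |C| = 8840 to 33825: satisfied.
The claimed |C| lies below the Hamming bound.


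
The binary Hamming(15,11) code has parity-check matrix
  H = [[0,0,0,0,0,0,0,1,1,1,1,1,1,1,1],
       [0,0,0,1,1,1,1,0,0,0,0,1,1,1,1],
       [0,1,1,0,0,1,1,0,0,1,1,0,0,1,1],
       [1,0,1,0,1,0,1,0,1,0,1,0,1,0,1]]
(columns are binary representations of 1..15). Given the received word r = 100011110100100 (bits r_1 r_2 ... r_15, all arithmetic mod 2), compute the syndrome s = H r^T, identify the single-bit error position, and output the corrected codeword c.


s = (1, 0, 1, 0)^T, error position = 10, corrected codeword c = 100011110000100

Compute s = H r^T mod 2 one row at a time:
  s_1 = 1 + 0 + 1 + 0 + 0 + 1 + 0 + 0 = 3 ≡ 1 (mod 2).
  s_2 = 0 + 1 + 1 + 1 + 0 + 1 + 0 + 0 = 4 ≡ 0 (mod 2).
  s_3 = 0 + 0 + 1 + 1 + 1 + 0 + 0 + 0 = 3 ≡ 1 (mod 2).
  s_4 = 1 + 0 + 1 + 1 + 0 + 0 + 1 + 0 = 4 ≡ 0 (mod 2).
s = (1, 0, 1, 0)^T — this equals column 10 of H (binary 1010), so error is at position 10.
Correct: flip bit 10 of r = 100011110100100 to get c = 100011110000100.


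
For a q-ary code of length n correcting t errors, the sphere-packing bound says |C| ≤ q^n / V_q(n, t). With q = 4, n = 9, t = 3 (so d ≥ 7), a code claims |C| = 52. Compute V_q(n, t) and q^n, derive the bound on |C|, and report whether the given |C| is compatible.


V_q(n, t) = 2620, q^n = 262144, Hamming bound = 100, |C| = 52 ≤ bound (satisfied).

Step 1: Compute V_q(n, t) = Σ_{j=0}^3 C(n, j) (q−1)^j.
  j = 0: C(9,0)·(3)^0 = 1·1 = 1.
  j = 1: C(9,1)·(3)^1 = 9·3 = 27.
  j = 2: C(9,2)·(3)^2 = 36·9 = 324.
  j = 3: C(9,3)·(3)^3 = 84·27 = 2268.
  V_q(n, t) = 1 + 27 + 324 + 2268 = 2620.
Step 2: q^n = 4^9 = 262144.
Step 3: Hamming bound ⌊q^n / V_q(n,t)⌋ = ⌊262144/2620⌋ = 100.
Step 4: Compare |C| = 52 to 100: satisfied.
The claimed |C| lies below the Hamming bound.


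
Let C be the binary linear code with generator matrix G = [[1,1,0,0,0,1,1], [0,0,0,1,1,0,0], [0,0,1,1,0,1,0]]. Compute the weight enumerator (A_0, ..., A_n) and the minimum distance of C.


Weight distribution: A_0 = 1, A_2 = 1, A_3 = 2, A_4 = 1, A_5 = 2, A_6 = 1. Minimum distance d = 2.

Enumerate all 2^3 = 8 messages m ∈ F_2^3.
For each, compute codeword c = mG in F_2^7, then tally its weight.
  m = 000 → c = 0000000, weight = 0.
  m = 100 → c = 1100011, weight = 4.
  m = 010 → c = 0001100, weight = 2.
  m = 110 → c = 1101111, weight = 6.
  m = 001 → c = 0011010, weight = 3.
  m = 101 → c = 1111001, weight = 5.
  m = 011 → c = 0010110, weight = 3.
  m = 111 → c = 1110101, weight = 5.
Tally weights:
  weight 0: 1 codewords.
  weight 2: 1 codewords.
  weight 3: 2 codewords.
  weight 4: 1 codewords.
  weight 5: 2 codewords.
  weight 6: 1 codewords.
Minimum distance d = smallest w > 0 with A_w > 0 = 2.
Sanity: Σ A_w = 8 = 2^3 = 8 ✓.


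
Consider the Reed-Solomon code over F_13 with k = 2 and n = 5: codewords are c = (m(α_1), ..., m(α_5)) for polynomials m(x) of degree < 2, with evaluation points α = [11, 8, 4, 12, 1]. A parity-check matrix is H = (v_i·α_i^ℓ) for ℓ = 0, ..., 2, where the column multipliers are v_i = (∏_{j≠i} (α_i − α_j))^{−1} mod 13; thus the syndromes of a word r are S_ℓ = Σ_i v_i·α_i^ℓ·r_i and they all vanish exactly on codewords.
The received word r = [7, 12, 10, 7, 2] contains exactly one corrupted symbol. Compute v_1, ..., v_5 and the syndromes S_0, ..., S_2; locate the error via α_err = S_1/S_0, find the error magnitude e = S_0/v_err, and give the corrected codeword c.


S = (6, 7, 6), error at position 4, error magnitude e = 6, c = [7, 12, 10, 1, 2].

Step 1: column multipliers v_i = (∏_{j≠i}(α_i − α_j))^{−1} mod 13.
  i = 1 (α = 11): (11−8)(11−4)(11−12)(11−1) = 3·7·(−1)·10 = −210 ≡ 11, so v_1 = 11^{−1} = 6 (mod 13).
  i = 2 (α = 8): (8−11)(8−4)(8−12)(8−1) = (−3)·4·(−4)·7 = 336 ≡ 11, so v_2 = 11^{−1} = 6 (mod 13).
  i = 3 (α = 4): (4−11)(4−8)(4−12)(4−1) = (−7)·(−4)·(−8)·3 = −672 ≡ 4, so v_3 = 4^{−1} = 10 (mod 13).
  i = 4 (α = 12): (12−11)(12−8)(12−4)(12−1) = 1·4·8·11 = 352 ≡ 1, so v_4 = 1^{−1} = 1 (mod 13).
  i = 5 (α = 1): (1−11)(1−8)(1−4)(1−12) = (−10)·(−7)·(−3)·(−11) = 2310 ≡ 9, so v_5 = 9^{−1} = 3 (mod 13).
  v = [6, 6, 10, 1, 3].
Step 2: syndromes of r = [7, 12, 10, 7, 2] (all sums mod 13).
  S_0 = Σ v_i r_i = 6·7 + 6·12 + 10·10 + 1·7 + 3·2 = 227 ≡ 6.
  S_1 = Σ v_i α_i r_i = 6·11·7 + 6·8·12 + 10·4·10 + 1·12·7 + 3·1·2 = 1528 ≡ 7.
  α_i^2 mod 13 = [4, 12, 3, 1, 1].
  S_2 = Σ v_i α_i^2 r_i = 6·4·7 + 6·12·12 + 10·3·10 + 1·1·7 + 3·1·2 = 1345 ≡ 6.
  S = (6, 7, 6) ≠ 0, so r is not a codeword (an error is present).
Step 3: locate the error. For a single error e at position i, S_ℓ = v_i·e·α_i^ℓ, so α_err = S_1/S_0.
  S_0^{−1} = 6^{−1} = 11 (mod 13), so α_err = 7·11 = 77 ≡ 12 = α_4. Error position i = 4.
  Consistency check: S_2/S_1 = 6·2 = 12 ≡ 12 = α_err ✓ (single-error assumption holds).
Step 4: error magnitude e = S_0/v_4 = S_0·∏_{j≠4}(α_4 − α_j) = 6·1 = 6 ≡ 6 (mod 13).
Step 5: correct position 4: c_4 = r_4 − e = 7 − 6 ≡ 1 (mod 13). Hence c = [7, 12, 10, 1, 2].
  Check: interpolating c through the α_i gives m(x) = 8 + 7·x (degree < 2) with m(α_i) = c_i for every i, so c is indeed a codeword.


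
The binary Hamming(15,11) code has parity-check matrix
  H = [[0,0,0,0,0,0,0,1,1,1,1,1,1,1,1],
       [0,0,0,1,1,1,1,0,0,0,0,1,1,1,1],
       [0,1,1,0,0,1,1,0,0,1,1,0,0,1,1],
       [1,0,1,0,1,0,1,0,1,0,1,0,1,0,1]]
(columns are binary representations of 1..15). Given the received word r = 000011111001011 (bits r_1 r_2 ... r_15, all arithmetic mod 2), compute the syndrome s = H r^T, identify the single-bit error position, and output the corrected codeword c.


s = (1, 0, 0, 0)^T, error position = 8, corrected codeword c = 000011101001011

Compute s = H r^T mod 2 one row at a time:
  s_1 = 1 + 1 + 0 + 0 + 1 + 0 + 1 + 1 = 5 ≡ 1 (mod 2).
  s_2 = 0 + 1 + 1 + 1 + 1 + 0 + 1 + 1 = 6 ≡ 0 (mod 2).
  s_3 = 0 + 0 + 1 + 1 + 0 + 0 + 1 + 1 = 4 ≡ 0 (mod 2).
  s_4 = 0 + 0 + 1 + 1 + 1 + 0 + 0 + 1 = 4 ≡ 0 (mod 2).
s = (1, 0, 0, 0)^T — this equals column 8 of H (binary 1000), so error is at position 8.
Correct: flip bit 8 of r = 000011111001011 to get c = 000011101001011.


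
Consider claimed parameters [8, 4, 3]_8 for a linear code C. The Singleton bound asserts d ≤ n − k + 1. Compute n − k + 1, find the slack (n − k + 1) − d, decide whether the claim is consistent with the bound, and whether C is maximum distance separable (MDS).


Singleton RHS = n − k + 1 = 5, slack = 2, bound satisfied, not MDS.

Singleton bound: d ≤ n − k + 1.
Here n = 8, k = 4, so n − k + 1 = 5.
Given d = 3, check d ≤ 5: YES.
Slack = (n − k + 1) − d = 2.
The code is NOT MDS (slack = 2 > 0).
Description: the claimed parameters are [8, 4, 3]_8; such a code would be non-MDS.


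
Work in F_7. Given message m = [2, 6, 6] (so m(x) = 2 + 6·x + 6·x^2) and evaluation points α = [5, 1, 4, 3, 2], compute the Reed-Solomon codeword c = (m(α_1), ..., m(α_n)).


c = [0, 0, 3, 4, 3]

Message polynomial: m(x) = 2 + 6·x + 6·x^2 (mod 7).
For each evaluation point α_i, compute m(α_i) mod 7:
  α_1 = 5: Horner steps 6 → 1 → 0, so m(5) = 0.
  α_2 = 1: Horner steps 6 → 5 → 0, so m(1) = 0.
  α_3 = 4: Horner steps 6 → 2 → 3, so m(4) = 3.
  α_4 = 3: Horner steps 6 → 3 → 4, so m(3) = 4.
  α_5 = 2: Horner steps 6 → 4 → 3, so m(2) = 3.
Codeword c = [0, 0, 3, 4, 3] ∈ F_7^5.


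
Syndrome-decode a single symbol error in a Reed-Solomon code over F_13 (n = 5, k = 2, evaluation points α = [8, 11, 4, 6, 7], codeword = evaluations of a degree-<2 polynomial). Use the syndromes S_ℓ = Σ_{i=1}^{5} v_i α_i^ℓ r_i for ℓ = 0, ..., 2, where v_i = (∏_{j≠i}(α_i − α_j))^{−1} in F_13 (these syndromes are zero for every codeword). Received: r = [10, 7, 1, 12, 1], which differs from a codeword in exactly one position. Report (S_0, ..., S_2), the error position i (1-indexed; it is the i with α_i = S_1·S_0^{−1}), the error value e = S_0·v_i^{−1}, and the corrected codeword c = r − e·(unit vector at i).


S = (10, 5, 9), error at position 5, error magnitude e = 3, c = [10, 7, 1, 12, 11].

Step 1: column multipliers v_i = (∏_{j≠i}(α_i − α_j))^{−1} mod 13.
  i = 1 (α = 8): (8−11)(8−4)(8−6)(8−7) = (−3)·4·2·1 = −24 ≡ 2, so v_1 = 2^{−1} = 7 (mod 13).
  i = 2 (α = 11): (11−8)(11−4)(11−6)(11−7) = 3·7·5·4 = 420 ≡ 4, so v_2 = 4^{−1} = 10 (mod 13).
  i = 3 (α = 4): (4−8)(4−11)(4−6)(4−7) = (−4)·(−7)·(−2)·(−3) = 168 ≡ 12, so v_3 = 12^{−1} = 12 (mod 13).
  i = 4 (α = 6): (6−8)(6−11)(6−4)(6−7) = (−2)·(−5)·2·(−1) = −20 ≡ 6, so v_4 = 6^{−1} = 11 (mod 13).
  i = 5 (α = 7): (7−8)(7−11)(7−4)(7−6) = (−1)·(−4)·3·1 = 12 ≡ 12, so v_5 = 12^{−1} = 12 (mod 13).
  v = [7, 10, 12, 11, 12].
Step 2: syndromes of r = [10, 7, 1, 12, 1] (all sums mod 13).
  S_0 = Σ v_i r_i = 7·10 + 10·7 + 12·1 + 11·12 + 12·1 = 296 ≡ 10.
  S_1 = Σ v_i α_i r_i = 7·8·10 + 10·11·7 + 12·4·1 + 11·6·12 + 12·7·1 = 2254 ≡ 5.
  α_i^2 mod 13 = [12, 4, 3, 10, 10].
  S_2 = Σ v_i α_i^2 r_i = 7·12·10 + 10·4·7 + 12·3·1 + 11·10·12 + 12·10·1 = 2596 ≡ 9.
  S = (10, 5, 9) ≠ 0, so r is not a codeword (an error is present).
Step 3: locate the error. For a single error e at position i, S_ℓ = v_i·e·α_i^ℓ, so α_err = S_1/S_0.
  S_0^{−1} = 10^{−1} = 4 (mod 13), so α_err = 5·4 = 20 ≡ 7 = α_5. Error position i = 5.
  Consistency check: S_2/S_1 = 9·8 = 72 ≡ 7 = α_err ✓ (single-error assumption holds).
Step 4: error magnitude e = S_0/v_5 = S_0·∏_{j≠5}(α_5 − α_j) = 10·12 = 120 ≡ 3 (mod 13).
Step 5: correct position 5: c_5 = r_5 − e = 1 − 3 ≡ 11 (mod 13). Hence c = [10, 7, 1, 12, 11].
  Check: interpolating c through the α_i gives m(x) = 5 + 12·x (degree < 2) with m(α_i) = c_i for every i, so c is indeed a codeword.


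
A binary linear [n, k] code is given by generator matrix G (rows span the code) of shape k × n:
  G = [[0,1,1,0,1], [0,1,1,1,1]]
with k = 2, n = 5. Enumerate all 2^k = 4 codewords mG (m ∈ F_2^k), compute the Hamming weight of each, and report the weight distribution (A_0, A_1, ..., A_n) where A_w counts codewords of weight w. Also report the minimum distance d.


Weight distribution: A_0 = 1, A_1 = 1, A_3 = 1, A_4 = 1. Minimum distance d = 1.

Enumerate all 2^2 = 4 messages m ∈ F_2^2.
For each, compute codeword c = mG in F_2^5, then tally its weight.
  m = 00 → c = 00000, weight = 0.
  m = 10 → c = 01101, weight = 3.
  m = 01 → c = 01111, weight = 4.
  m = 11 → c = 00010, weight = 1.
Tally weights:
  weight 0: 1 codewords.
  weight 1: 1 codewords.
  weight 3: 1 codewords.
  weight 4: 1 codewords.
Minimum distance d = smallest w > 0 with A_w > 0 = 1.
Sanity: Σ A_w = 4 = 2^2 = 4 ✓.


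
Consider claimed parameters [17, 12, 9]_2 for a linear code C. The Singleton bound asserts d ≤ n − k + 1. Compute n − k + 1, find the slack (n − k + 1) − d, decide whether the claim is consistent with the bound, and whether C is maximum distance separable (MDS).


Singleton RHS = n − k + 1 = 6, slack = -3, bound violated (no such code; not MDS).

Singleton bound: d ≤ n − k + 1.
Here n = 17, k = 12, so n − k + 1 = 6.
Given d = 9, check d ≤ 6: NO.
Slack = (n − k + 1) − d = -3.
The slack is negative: d = 9 exceeds n − k + 1 = 6 by 3, so the Singleton bound is violated and no linear [17, 12, 9]_2 code can exist. In particular it is not MDS (MDS requires d = n − k + 1 exactly).
Description: the claimed parameters are [17, 12, 9]_2; such a code would be impossible (violates the Singleton bound).


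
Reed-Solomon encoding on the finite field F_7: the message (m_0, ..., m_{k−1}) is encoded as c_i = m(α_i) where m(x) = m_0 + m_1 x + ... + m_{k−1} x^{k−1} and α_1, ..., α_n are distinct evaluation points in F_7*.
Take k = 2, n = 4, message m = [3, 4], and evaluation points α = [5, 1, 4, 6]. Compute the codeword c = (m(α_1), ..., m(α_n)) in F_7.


c = [2, 0, 5, 6]

Message polynomial: m(x) = 3 + 4·x (mod 7).
For each evaluation point α_i, compute m(α_i) mod 7:
  α_1 = 5: Horner steps 4 → 2, so m(5) = 2.
  α_2 = 1: Horner steps 4 → 0, so m(1) = 0.
  α_3 = 4: Horner steps 4 → 5, so m(4) = 5.
  α_4 = 6: Horner steps 4 → 6, so m(6) = 6.
Codeword c = [2, 0, 5, 6] ∈ F_7^4.


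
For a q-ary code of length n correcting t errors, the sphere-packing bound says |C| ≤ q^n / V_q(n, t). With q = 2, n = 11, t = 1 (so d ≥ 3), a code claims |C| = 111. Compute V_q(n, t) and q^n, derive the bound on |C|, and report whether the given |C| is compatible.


V_q(n, t) = 12, q^n = 2048, Hamming bound = 170, |C| = 111 ≤ bound (satisfied).

Step 1: Compute V_q(n, t) = Σ_{j=0}^1 C(n, j) (q−1)^j.
  j = 0: C(11,0)·(1)^0 = 1·1 = 1.
  j = 1: C(11,1)·(1)^1 = 11·1 = 11.
  V_q(n, t) = 1 + 11 = 12.
Step 2: q^n = 2^11 = 2048.
Step 3: Hamming bound ⌊q^n / V_q(n,t)⌋ = ⌊2048/12⌋ = 170.
Step 4: Compare |C| = 111 to 170: satisfied.
The claimed |C| lies below the Hamming bound.


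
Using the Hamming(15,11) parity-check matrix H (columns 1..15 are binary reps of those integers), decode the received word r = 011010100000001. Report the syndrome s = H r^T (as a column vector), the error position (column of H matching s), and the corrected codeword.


s = (1, 1, 0, 0)^T, error position = 12, corrected codeword c = 011010100001001

Compute s = H r^T mod 2 one row at a time:
  s_1 = 0 + 0 + 0 + 0 + 0 + 0 + 0 + 1 = 1 ≡ 1 (mod 2).
  s_2 = 0 + 1 + 0 + 1 + 0 + 0 + 0 + 1 = 3 ≡ 1 (mod 2).
  s_3 = 1 + 1 + 0 + 1 + 0 + 0 + 0 + 1 = 4 ≡ 0 (mod 2).
  s_4 = 0 + 1 + 1 + 1 + 0 + 0 + 0 + 1 = 4 ≡ 0 (mod 2).
s = (1, 1, 0, 0)^T — this equals column 12 of H (binary 1100), so error is at position 12.
Correct: flip bit 12 of r = 011010100000001 to get c = 011010100001001.


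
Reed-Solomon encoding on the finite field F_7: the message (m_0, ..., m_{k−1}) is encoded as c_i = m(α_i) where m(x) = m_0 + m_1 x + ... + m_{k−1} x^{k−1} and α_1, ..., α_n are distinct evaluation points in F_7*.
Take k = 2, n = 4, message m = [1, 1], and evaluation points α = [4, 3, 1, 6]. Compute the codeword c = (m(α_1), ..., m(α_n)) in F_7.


c = [5, 4, 2, 0]

Message polynomial: m(x) = 1 + 1·x (mod 7).
For each evaluation point α_i, compute m(α_i) mod 7:
  α_1 = 4: Horner steps 1 → 5, so m(4) = 5.
  α_2 = 3: Horner steps 1 → 4, so m(3) = 4.
  α_3 = 1: Horner steps 1 → 2, so m(1) = 2.
  α_4 = 6: Horner steps 1 → 0, so m(6) = 0.
Codeword c = [5, 4, 2, 0] ∈ F_7^4.


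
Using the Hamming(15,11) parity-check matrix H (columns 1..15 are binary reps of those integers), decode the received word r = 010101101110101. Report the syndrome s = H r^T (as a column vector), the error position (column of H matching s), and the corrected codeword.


s = (1, 1, 0, 1)^T, error position = 13, corrected codeword c = 010101101110001

Compute s = H r^T mod 2 one row at a time:
  s_1 = 0 + 1 + 1 + 1 + 0 + 1 + 0 + 1 = 5 ≡ 1 (mod 2).
  s_2 = 1 + 0 + 1 + 1 + 0 + 1 + 0 + 1 = 5 ≡ 1 (mod 2).
  s_3 = 1 + 0 + 1 + 1 + 1 + 1 + 0 + 1 = 6 ≡ 0 (mod 2).
  s_4 = 0 + 0 + 0 + 1 + 1 + 1 + 1 + 1 = 5 ≡ 1 (mod 2).
s = (1, 1, 0, 1)^T — this equals column 13 of H (binary 1101), so error is at position 13.
Correct: flip bit 13 of r = 010101101110101 to get c = 010101101110001.


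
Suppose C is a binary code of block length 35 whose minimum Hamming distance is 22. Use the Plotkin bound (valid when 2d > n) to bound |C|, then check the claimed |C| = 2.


Plotkin bound M ≤ 4; given |C| = 2 ≤ bound (satisfied).

Check applicability: 2d = 44, n = 35.
2d − n = 9 > 0, so Plotkin applies.
Compute d/(2d−n) = 22/9 ≈ 2.4444.
⌊d/(2d−n)⌋ = 2.
Plotkin bound: M ≤ 2·2 = 4.
Given |C| = 2, check: satisfied.
This |C| is below the Plotkin bound.


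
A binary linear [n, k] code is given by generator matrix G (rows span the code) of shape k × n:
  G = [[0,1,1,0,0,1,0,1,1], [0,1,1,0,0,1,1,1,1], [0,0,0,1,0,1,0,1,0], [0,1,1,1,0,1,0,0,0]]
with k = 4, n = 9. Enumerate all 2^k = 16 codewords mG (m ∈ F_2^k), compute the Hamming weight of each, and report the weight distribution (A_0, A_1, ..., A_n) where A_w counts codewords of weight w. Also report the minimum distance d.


Weight distribution: A_0 = 1, A_1 = 1, A_2 = 1, A_3 = 4, A_4 = 5, A_5 = 3, A_6 = 1. Minimum distance d = 1.

Enumerate all 2^4 = 16 messages m ∈ F_2^4.
For each, compute codeword c = mG in F_2^9, then tally its weight.
  m = 0000 → c = 000000000, weight = 0.
  m = 1000 → c = 011001011, weight = 5.
  m = 0100 → c = 011001111, weight = 6.
  m = 1100 → c = 000000100, weight = 1.
  m = 0010 → c = 000101010, weight = 3.
  m = 1010 → c = 011100001, weight = 4.
  m = 0110 → c = 011100101, weight = 5.
  m = 1110 → c = 000101110, weight = 4.
  m = 0001 → c = 011101000, weight = 4.
  m = 1001 → c = 000100011, weight = 3.
  m = 0101 → c = 000100111, weight = 4.
  m = 1101 → c = 011101100, weight = 5.
  m = 0011 → c = 011000010, weight = 3.
  m = 1011 → c = 000001001, weight = 2.
  m = 0111 → c = 000001101, weight = 3.
  m = 1111 → c = 011000110, weight = 4.
Tally weights:
  weight 0: 1 codewords.
  weight 1: 1 codewords.
  weight 2: 1 codewords.
  weight 3: 4 codewords.
  weight 4: 5 codewords.
  weight 5: 3 codewords.
  weight 6: 1 codewords.
Minimum distance d = smallest w > 0 with A_w > 0 = 1.
Sanity: Σ A_w = 16 = 2^4 = 16 ✓.


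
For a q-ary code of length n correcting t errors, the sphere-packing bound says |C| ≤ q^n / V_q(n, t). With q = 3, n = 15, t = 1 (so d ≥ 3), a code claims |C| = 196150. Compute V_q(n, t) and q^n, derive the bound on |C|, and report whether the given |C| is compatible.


V_q(n, t) = 31, q^n = 14348907, Hamming bound = 462867, |C| = 196150 ≤ bound (satisfied).

Step 1: Compute V_q(n, t) = Σ_{j=0}^1 C(n, j) (q−1)^j.
  j = 0: C(15,0)·(2)^0 = 1·1 = 1.
  j = 1: C(15,1)·(2)^1 = 15·2 = 30.
  V_q(n, t) = 1 + 30 = 31.
Step 2: q^n = 3^15 = 14348907.
Step 3: Hamming bound ⌊q^n / V_q(n,t)⌋ = ⌊14348907/31⌋ = 462867.
Step 4: Compare |C| = 196150 to 462867: satisfied.
The claimed |C| lies below the Hamming bound.


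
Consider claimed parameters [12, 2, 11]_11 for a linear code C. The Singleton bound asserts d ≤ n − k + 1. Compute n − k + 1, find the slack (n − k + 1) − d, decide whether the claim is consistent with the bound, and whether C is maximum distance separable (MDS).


Singleton RHS = n − k + 1 = 11, slack = 0, bound satisfied, MDS.

Singleton bound: d ≤ n − k + 1.
Here n = 12, k = 2, so n − k + 1 = 11.
Given d = 11, check d ≤ 11: YES.
Slack = (n − k + 1) − d = 0.
The code is MDS (slack = 0).
Description: the claimed parameters are [12, 2, 11]_11; such a code would be MDS (meets Singleton bound).


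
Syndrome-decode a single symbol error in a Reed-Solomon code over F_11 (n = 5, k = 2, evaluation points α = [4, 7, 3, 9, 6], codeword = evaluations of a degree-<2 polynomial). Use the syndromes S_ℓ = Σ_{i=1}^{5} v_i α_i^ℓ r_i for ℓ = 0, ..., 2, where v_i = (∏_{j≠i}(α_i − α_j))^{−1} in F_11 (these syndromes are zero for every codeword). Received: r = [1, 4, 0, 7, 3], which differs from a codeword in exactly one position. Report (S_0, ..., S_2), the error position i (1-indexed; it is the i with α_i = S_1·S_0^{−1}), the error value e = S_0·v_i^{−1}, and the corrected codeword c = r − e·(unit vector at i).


S = (3, 5, 1), error at position 4, error magnitude e = 1, c = [1, 4, 0, 6, 3].

Step 1: column multipliers v_i = (∏_{j≠i}(α_i − α_j))^{−1} mod 11.
  i = 1 (α = 4): (4−7)(4−3)(4−9)(4−6) = (−3)·1·(−5)·(−2) = −30 ≡ 3, so v_1 = 3^{−1} = 4 (mod 11).
  i = 2 (α = 7): (7−4)(7−3)(7−9)(7−6) = 3·4·(−2)·1 = −24 ≡ 9, so v_2 = 9^{−1} = 5 (mod 11).
  i = 3 (α = 3): (3−4)(3−7)(3−9)(3−6) = (−1)·(−4)·(−6)·(−3) = 72 ≡ 6, so v_3 = 6^{−1} = 2 (mod 11).
  i = 4 (α = 9): (9−4)(9−7)(9−3)(9−6) = 5·2·6·3 = 180 ≡ 4, so v_4 = 4^{−1} = 3 (mod 11).
  i = 5 (α = 6): (6−4)(6−7)(6−3)(6−9) = 2·(−1)·3·(−3) = 18 ≡ 7, so v_5 = 7^{−1} = 8 (mod 11).
  v = [4, 5, 2, 3, 8].
Step 2: syndromes of r = [1, 4, 0, 7, 3] (all sums mod 11).
  S_0 = Σ v_i r_i = 4·1 + 5·4 + 2·0 + 3·7 + 8·3 = 69 ≡ 3.
  S_1 = Σ v_i α_i r_i = 4·4·1 + 5·7·4 + 2·3·0 + 3·9·7 + 8·6·3 = 489 ≡ 5.
  α_i^2 mod 11 = [5, 5, 9, 4, 3].
  S_2 = Σ v_i α_i^2 r_i = 4·5·1 + 5·5·4 + 2·9·0 + 3·4·7 + 8·3·3 = 276 ≡ 1.
  S = (3, 5, 1) ≠ 0, so r is not a codeword (an error is present).
Step 3: locate the error. For a single error e at position i, S_ℓ = v_i·e·α_i^ℓ, so α_err = S_1/S_0.
  S_0^{−1} = 3^{−1} = 4 (mod 11), so α_err = 5·4 = 20 ≡ 9 = α_4. Error position i = 4.
  Consistency check: S_2/S_1 = 1·9 = 9 ≡ 9 = α_err ✓ (single-error assumption holds).
Step 4: error magnitude e = S_0/v_4 = S_0·∏_{j≠4}(α_4 − α_j) = 3·4 = 12 ≡ 1 (mod 11).
Step 5: correct position 4: c_4 = r_4 − e = 7 − 1 ≡ 6 (mod 11). Hence c = [1, 4, 0, 6, 3].
  Check: interpolating c through the α_i gives m(x) = 8 + 1·x (degree < 2) with m(α_i) = c_i for every i, so c is indeed a codeword.


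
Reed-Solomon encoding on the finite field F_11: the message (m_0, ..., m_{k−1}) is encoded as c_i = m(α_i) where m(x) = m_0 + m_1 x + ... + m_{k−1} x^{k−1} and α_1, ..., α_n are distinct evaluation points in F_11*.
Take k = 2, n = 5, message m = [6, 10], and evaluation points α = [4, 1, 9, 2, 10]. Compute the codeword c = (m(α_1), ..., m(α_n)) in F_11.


c = [2, 5, 8, 4, 7]

Message polynomial: m(x) = 6 + 10·x (mod 11).
For each evaluation point α_i, compute m(α_i) mod 11:
  α_1 = 4: Horner steps 10 → 2, so m(4) = 2.
  α_2 = 1: Horner steps 10 → 5, so m(1) = 5.
  α_3 = 9: Horner steps 10 → 8, so m(9) = 8.
  α_4 = 2: Horner steps 10 → 4, so m(2) = 4.
  α_5 = 10: Horner steps 10 → 7, so m(10) = 7.
Codeword c = [2, 5, 8, 4, 7] ∈ F_11^5.


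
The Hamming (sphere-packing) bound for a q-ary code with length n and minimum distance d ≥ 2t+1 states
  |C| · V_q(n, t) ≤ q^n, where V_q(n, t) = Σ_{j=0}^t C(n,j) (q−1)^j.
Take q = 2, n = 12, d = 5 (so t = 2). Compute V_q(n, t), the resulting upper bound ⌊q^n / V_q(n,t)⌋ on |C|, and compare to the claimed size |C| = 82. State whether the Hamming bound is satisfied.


V_q(n, t) = 79, q^n = 4096, Hamming bound = 51, |C| = 82 > bound (violated).

Step 1: Compute V_q(n, t) = Σ_{j=0}^2 C(n, j) (q−1)^j.
  j = 0: C(12,0)·(1)^0 = 1·1 = 1.
  j = 1: C(12,1)·(1)^1 = 12·1 = 12.
  j = 2: C(12,2)·(1)^2 = 66·1 = 66.
  V_q(n, t) = 1 + 12 + 66 = 79.
Step 2: q^n = 2^12 = 4096.
Step 3: Hamming bound ⌊q^n / V_q(n,t)⌋ = ⌊4096/79⌋ = 51.
Step 4: Compare |C| = 82 to 51: violated.
The claimed |C| lies above the Hamming bound, so no 2-ary code of length 12 with d ≥ 5 can have 82 codewords.


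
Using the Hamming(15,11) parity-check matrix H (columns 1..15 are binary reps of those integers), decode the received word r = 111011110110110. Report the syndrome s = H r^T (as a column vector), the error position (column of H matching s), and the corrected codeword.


s = (1, 1, 1, 0)^T, error position = 14, corrected codeword c = 111011110110100

Compute s = H r^T mod 2 one row at a time:
  s_1 = 1 + 0 + 1 + 1 + 0 + 1 + 1 + 0 = 5 ≡ 1 (mod 2).
  s_2 = 0 + 1 + 1 + 1 + 0 + 1 + 1 + 0 = 5 ≡ 1 (mod 2).
  s_3 = 1 + 1 + 1 + 1 + 1 + 1 + 1 + 0 = 7 ≡ 1 (mod 2).
  s_4 = 1 + 1 + 1 + 1 + 0 + 1 + 1 + 0 = 6 ≡ 0 (mod 2).
s = (1, 1, 1, 0)^T — this equals column 14 of H (binary 1110), so error is at position 14.
Correct: flip bit 14 of r = 111011110110110 to get c = 111011110110100.


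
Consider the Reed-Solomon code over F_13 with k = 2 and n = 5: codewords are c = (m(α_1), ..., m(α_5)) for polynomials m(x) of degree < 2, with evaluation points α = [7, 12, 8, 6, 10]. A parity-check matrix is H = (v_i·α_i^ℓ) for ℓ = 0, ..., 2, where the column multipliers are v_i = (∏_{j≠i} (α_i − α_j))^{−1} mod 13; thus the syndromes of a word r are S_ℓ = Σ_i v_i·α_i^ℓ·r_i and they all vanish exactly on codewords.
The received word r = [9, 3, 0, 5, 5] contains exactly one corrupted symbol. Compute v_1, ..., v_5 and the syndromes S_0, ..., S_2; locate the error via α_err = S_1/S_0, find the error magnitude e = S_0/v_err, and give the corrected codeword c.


S = (9, 12, 3), error at position 5, error magnitude e = 10, c = [9, 3, 0, 5, 8].

Step 1: column multipliers v_i = (∏_{j≠i}(α_i − α_j))^{−1} mod 13.
  i = 1 (α = 7): (7−12)(7−8)(7−6)(7−10) = (−5)·(−1)·1·(−3) = −15 ≡ 11, so v_1 = 11^{−1} = 6 (mod 13).
  i = 2 (α = 12): (12−7)(12−8)(12−6)(12−10) = 5·4·6·2 = 240 ≡ 6, so v_2 = 6^{−1} = 11 (mod 13).
  i = 3 (α = 8): (8−7)(8−12)(8−6)(8−10) = 1·(−4)·2·(−2) = 16 ≡ 3, so v_3 = 3^{−1} = 9 (mod 13).
  i = 4 (α = 6): (6−7)(6−12)(6−8)(6−10) = (−1)·(−6)·(−2)·(−4) = 48 ≡ 9, so v_4 = 9^{−1} = 3 (mod 13).
  i = 5 (α = 10): (10−7)(10−12)(10−8)(10−6) = 3·(−2)·2·4 = −48 ≡ 4, so v_5 = 4^{−1} = 10 (mod 13).
  v = [6, 11, 9, 3, 10].
Step 2: syndromes of r = [9, 3, 0, 5, 5] (all sums mod 13).
  S_0 = Σ v_i r_i = 6·9 + 11·3 + 9·0 + 3·5 + 10·5 = 152 ≡ 9.
  S_1 = Σ v_i α_i r_i = 6·7·9 + 11·12·3 + 9·8·0 + 3·6·5 + 10·10·5 = 1364 ≡ 12.
  α_i^2 mod 13 = [10, 1, 12, 10, 9].
  S_2 = Σ v_i α_i^2 r_i = 6·10·9 + 11·1·3 + 9·12·0 + 3·10·5 + 10·9·5 = 1173 ≡ 3.
  S = (9, 12, 3) ≠ 0, so r is not a codeword (an error is present).
Step 3: locate the error. For a single error e at position i, S_ℓ = v_i·e·α_i^ℓ, so α_err = S_1/S_0.
  S_0^{−1} = 9^{−1} = 3 (mod 13), so α_err = 12·3 = 36 ≡ 10 = α_5. Error position i = 5.
  Consistency check: S_2/S_1 = 3·12 = 36 ≡ 10 = α_err ✓ (single-error assumption holds).
Step 4: error magnitude e = S_0/v_5 = S_0·∏_{j≠5}(α_5 − α_j) = 9·4 = 36 ≡ 10 (mod 13).
Step 5: correct position 5: c_5 = r_5 − e = 5 − 10 ≡ 8 (mod 13). Hence c = [9, 3, 0, 5, 8].
  Check: interpolating c through the α_i gives m(x) = 7 + 4·x (degree < 2) with m(α_i) = c_i for every i, so c is indeed a codeword.
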